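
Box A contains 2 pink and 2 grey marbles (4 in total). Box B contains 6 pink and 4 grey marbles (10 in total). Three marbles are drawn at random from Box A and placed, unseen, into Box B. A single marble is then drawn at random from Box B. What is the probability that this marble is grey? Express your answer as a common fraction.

11/26

Condition on how many of the transferred marbles are grey (from Box A: 2 grey of 4; then Box B has 13 total).
  1 grey: C(2,1)C(2,2)/C(4,3) = 1/2; then P = 5/13
  2 grey: C(2,2)C(2,1)/C(4,3) = 1/2; then P = 6/13
P(grey from Box B) = 11/26 ≈ 0.4231.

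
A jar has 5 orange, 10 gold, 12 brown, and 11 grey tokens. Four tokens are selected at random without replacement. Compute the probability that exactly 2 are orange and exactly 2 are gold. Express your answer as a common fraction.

30/4921

Unordered draws without replacement: count favorable combinations over C(38,4).
Favorable = C(5,2) · C(10,2) · C(12,0) · C(11,0) = 450; total = C(38,4) = 73815.
P = 450/73815 = 30/4921 ≈ 0.0061.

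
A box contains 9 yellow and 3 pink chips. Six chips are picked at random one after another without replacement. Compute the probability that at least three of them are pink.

Sum the hypergeometric tail for j = 3,…,3 pink chips.
Favorable = C(3,3)·C(9,3) = 84; total = C(12,6) = 924.
P = 84/924 = 1/11 ≈ 0.0909.

1/11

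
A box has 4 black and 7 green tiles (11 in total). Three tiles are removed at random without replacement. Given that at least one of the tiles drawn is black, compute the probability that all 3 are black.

P(all 3 black) = C(4,3)/C(11,3) = 4/165; P(at least one black) = 1 − C(7,3)/C(11,3) = 26/33.
Since 'all 3 black' ⊆ 'at least one black', P(all 3 | at least one) = 4/165 / 26/33 = 2/65 ≈ 0.0308.

2/65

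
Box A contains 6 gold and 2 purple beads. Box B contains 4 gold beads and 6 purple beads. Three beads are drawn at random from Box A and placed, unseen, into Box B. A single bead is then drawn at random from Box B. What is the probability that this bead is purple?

Condition on how many of the transferred beads are purple (from Box A: 2 purple of 8; then Box B has 13 total).
  0 purple: C(2,0)C(6,3)/C(8,3) = 5/14; then P = 6/13
  1 purple: C(2,1)C(6,2)/C(8,3) = 15/28; then P = 7/13
  2 purple: C(2,2)C(6,1)/C(8,3) = 3/28; then P = 8/13
P(purple from Box B) = 27/52 ≈ 0.5192.

27/52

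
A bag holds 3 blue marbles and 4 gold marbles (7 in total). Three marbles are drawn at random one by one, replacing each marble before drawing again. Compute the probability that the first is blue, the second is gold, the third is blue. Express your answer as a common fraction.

36/343

Multiply the conditional probability of each draw in order, with replacement (the composition resets each draw).
P = (3/7) · (4/7) · (3/7) = 36/343 ≈ 0.1050.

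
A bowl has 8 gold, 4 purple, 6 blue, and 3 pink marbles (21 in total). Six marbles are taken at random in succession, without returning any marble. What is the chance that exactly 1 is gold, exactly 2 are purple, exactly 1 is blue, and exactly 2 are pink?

36/2261

Unordered draws without replacement: count favorable combinations over C(21,6).
Favorable = C(8,1) · C(4,2) · C(6,1) · C(3,2) = 864; total = C(21,6) = 54264.
P = 864/54264 = 36/2261 ≈ 0.0159.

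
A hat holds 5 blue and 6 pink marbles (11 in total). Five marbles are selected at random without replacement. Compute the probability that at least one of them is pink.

461/462

Use the complement: P(at least one pink) = 1 − P(no pink).
P(none) = C(5,5)/C(11,5) = 1/462.
So P = 1 − 1/462 = 461/462 ≈ 0.9978.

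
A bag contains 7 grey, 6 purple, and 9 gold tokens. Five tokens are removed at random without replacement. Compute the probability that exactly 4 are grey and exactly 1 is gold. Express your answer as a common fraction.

5/418

Unordered draws without replacement: count favorable combinations over C(22,5).
Favorable = C(7,4) · C(6,0) · C(9,1) = 315; total = C(22,5) = 26334.
P = 315/26334 = 5/418 ≈ 0.0120.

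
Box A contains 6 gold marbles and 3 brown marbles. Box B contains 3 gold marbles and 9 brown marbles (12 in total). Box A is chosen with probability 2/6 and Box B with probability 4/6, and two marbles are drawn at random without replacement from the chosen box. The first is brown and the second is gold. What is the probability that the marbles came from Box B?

P(E | Box A) = 1/4; P(E | Box B) = 9/44.
P(E) = 1/3·1/4 + 2/3·9/44 = 29/132.
By Bayes' rule, P(Box B | E) = 3/22 / 29/132 = 18/29 ≈ 0.6207.

18/29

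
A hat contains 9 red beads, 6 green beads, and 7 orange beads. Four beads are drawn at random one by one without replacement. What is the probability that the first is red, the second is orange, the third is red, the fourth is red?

21/1045

Multiply the conditional probability of each draw in order, without replacement, so each draw removes one from its color and from the total.
P = (9/22) · (7/21) · (8/20) · (7/19) = 21/1045 ≈ 0.0201.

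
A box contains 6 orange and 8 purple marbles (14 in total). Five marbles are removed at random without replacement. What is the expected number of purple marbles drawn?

By linearity of expectation, E[X] = Σ P(draw i is purple); by symmetry each draw (even without replacement) has P(purple) = 8/14.
E[X] = 5 · 8/14 = 20/7 ≈ 2.8571.

20/7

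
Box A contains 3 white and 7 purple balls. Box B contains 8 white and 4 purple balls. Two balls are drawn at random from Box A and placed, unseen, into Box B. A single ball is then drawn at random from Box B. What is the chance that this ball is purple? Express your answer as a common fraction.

Condition on how many of the transferred balls are purple (from Box A: 7 purple of 10; then Box B has 14 total).
  0 purple: C(7,0)C(3,2)/C(10,2) = 1/15; then P = 4/14
  1 purple: C(7,1)C(3,1)/C(10,2) = 7/15; then P = 5/14
  2 purple: C(7,2)C(3,0)/C(10,2) = 7/15; then P = 6/14
P(purple from Box B) = 27/70 ≈ 0.3857.

27/70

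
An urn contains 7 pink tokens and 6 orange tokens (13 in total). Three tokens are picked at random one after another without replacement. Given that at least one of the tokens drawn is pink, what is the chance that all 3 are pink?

P(all 3 pink) = C(7,3)/C(13,3) = 35/286; P(at least one pink) = 1 − C(6,3)/C(13,3) = 133/143.
Since 'all 3 pink' ⊆ 'at least one pink', P(all 3 | at least one) = 35/286 / 133/143 = 5/38 ≈ 0.1316.

5/38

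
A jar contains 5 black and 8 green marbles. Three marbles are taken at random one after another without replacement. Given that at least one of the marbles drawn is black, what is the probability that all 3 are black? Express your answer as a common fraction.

1/23

P(all 3 black) = C(5,3)/C(13,3) = 5/143; P(at least one black) = 1 − C(8,3)/C(13,3) = 115/143.
Since 'all 3 black' ⊆ 'at least one black', P(all 3 | at least one) = 5/143 / 115/143 = 1/23 ≈ 0.0435.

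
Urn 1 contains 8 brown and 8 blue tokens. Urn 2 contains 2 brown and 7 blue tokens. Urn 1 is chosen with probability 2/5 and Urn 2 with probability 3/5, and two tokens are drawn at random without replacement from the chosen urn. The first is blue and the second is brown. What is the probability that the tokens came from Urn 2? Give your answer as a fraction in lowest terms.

35/67

P(E | Urn 1) = 4/15; P(E | Urn 2) = 7/36.
P(E) = 2/5·4/15 + 3/5·7/36 = 67/300.
By Bayes' rule, P(Urn 2 | E) = 7/60 / 67/300 = 35/67 ≈ 0.5224.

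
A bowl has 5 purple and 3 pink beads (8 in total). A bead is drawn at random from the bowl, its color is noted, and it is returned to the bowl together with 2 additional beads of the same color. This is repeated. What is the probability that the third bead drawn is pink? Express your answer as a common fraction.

Sum over the four possibilities for the first two draws (pink/not-pink each), tracking how the pink count and total change by +2 per draw.
P(third is pink) = 3/8 ≈ 0.3750. (In a Pólya urn every draw has the same marginal probability 3/8.)

3/8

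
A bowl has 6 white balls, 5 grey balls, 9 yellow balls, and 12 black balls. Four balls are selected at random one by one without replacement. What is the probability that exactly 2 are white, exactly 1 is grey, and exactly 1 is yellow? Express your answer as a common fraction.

Unordered draws without replacement: count favorable combinations over C(32,4).
Favorable = C(6,2) · C(5,1) · C(9,1) · C(12,0) = 675; total = C(32,4) = 35960.
P = 675/35960 = 135/7192 ≈ 0.0188.

135/7192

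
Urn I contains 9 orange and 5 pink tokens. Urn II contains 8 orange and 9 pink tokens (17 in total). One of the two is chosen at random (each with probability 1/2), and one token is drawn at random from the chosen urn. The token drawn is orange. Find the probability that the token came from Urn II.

112/265

P(orange | Urn I) = 9/14; P(orange | Urn II) = 8/17.
P(orange) = 1/2·9/14 + 1/2·8/17 = 265/476.
By Bayes' rule, P(Urn II | orange) = 4/17 / 265/476 = 112/265 ≈ 0.4226.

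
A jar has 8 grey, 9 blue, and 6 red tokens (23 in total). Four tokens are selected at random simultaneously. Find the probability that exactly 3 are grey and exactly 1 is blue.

Unordered draws without replacement: count favorable combinations over C(23,4).
Favorable = C(8,3) · C(9,1) · C(6,0) = 504; total = C(23,4) = 8855.
P = 504/8855 = 72/1265 ≈ 0.0569.

72/1265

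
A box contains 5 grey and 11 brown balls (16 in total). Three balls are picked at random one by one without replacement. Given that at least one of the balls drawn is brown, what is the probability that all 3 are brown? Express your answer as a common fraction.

P(all 3 brown) = C(11,3)/C(16,3) = 33/112; P(at least one brown) = 1 − C(5,3)/C(16,3) = 55/56.
Since 'all 3 brown' ⊆ 'at least one brown', P(all 3 | at least one) = 33/112 / 55/56 = 3/10 ≈ 0.3000.

3/10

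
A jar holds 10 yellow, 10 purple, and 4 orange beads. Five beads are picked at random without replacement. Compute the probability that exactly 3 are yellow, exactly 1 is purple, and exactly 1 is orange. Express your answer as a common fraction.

Unordered draws without replacement: count favorable combinations over C(24,5).
Favorable = C(10,3) · C(10,1) · C(4,1) = 4800; total = C(24,5) = 42504.
P = 4800/42504 = 200/1771 ≈ 0.1129.

200/1771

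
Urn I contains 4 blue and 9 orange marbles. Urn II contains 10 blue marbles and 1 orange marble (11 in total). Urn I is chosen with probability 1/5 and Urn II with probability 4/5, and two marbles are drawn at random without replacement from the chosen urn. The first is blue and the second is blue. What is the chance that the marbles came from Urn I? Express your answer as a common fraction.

P(E | Urn I) = 1/13; P(E | Urn II) = 9/11.
P(E) = 1/5·1/13 + 4/5·9/11 = 479/715.
By Bayes' rule, P(Urn I | E) = 1/65 / 479/715 = 11/479 ≈ 0.0230.

11/479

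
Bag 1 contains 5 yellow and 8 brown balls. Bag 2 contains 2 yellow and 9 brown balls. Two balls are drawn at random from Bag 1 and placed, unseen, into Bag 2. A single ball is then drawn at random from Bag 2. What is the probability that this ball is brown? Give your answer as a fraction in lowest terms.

Condition on how many of the transferred balls are brown (from Bag 1: 8 brown of 13; then Bag 2 has 13 total).
  0 brown: C(8,0)C(5,2)/C(13,2) = 5/39; then P = 9/13
  1 brown: C(8,1)C(5,1)/C(13,2) = 20/39; then P = 10/13
  2 brown: C(8,2)C(5,0)/C(13,2) = 14/39; then P = 11/13
P(brown from Bag 2) = 133/169 ≈ 0.7870.

133/169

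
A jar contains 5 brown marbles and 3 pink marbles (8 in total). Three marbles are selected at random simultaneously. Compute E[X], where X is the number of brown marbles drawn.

15/8

By linearity of expectation, E[X] = Σ P(draw i is brown); by symmetry each draw (even without replacement) has P(brown) = 5/8.
E[X] = 3 · 5/8 = 15/8 ≈ 1.8750.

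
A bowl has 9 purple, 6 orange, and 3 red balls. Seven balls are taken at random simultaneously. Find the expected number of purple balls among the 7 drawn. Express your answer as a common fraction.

By linearity of expectation, E[X] = Σ P(draw i is purple); by symmetry each draw (even without replacement) has P(purple) = 9/18.
E[X] = 7 · 9/18 = 7/2 ≈ 3.5000.

7/2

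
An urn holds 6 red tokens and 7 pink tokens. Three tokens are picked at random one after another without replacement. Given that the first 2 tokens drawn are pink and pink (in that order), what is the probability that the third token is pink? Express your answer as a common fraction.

5/11

After removing 2 pink, the urn has 5 pink out of 11 remaining.
P(third is pink | given) = 5/11 ≈ 0.4545.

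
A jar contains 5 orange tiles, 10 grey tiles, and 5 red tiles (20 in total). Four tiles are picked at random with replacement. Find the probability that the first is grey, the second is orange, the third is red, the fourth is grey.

Multiply the conditional probability of each draw in order, with replacement (the composition resets each draw).
P = (10/20) · (5/20) · (5/20) · (10/20) = 1/64 ≈ 0.0156.

1/64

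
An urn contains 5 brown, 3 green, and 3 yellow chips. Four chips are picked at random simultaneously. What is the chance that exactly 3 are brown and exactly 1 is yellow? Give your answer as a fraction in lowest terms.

Unordered draws without replacement: count favorable combinations over C(11,4).
Favorable = C(5,3) · C(3,0) · C(3,1) = 30; total = C(11,4) = 330.
P = 30/330 = 1/11 ≈ 0.0909.

1/11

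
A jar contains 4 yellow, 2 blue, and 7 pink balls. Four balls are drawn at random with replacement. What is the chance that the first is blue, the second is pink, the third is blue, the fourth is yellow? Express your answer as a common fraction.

112/28561

Multiply the conditional probability of each draw in order, with replacement (the composition resets each draw).
P = (2/13) · (7/13) · (2/13) · (4/13) = 112/28561 ≈ 0.0039.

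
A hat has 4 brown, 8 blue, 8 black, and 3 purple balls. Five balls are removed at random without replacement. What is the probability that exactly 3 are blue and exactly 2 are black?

Unordered draws without replacement: count favorable combinations over C(23,5).
Favorable = C(4,0) · C(8,3) · C(8,2) · C(3,0) = 1568; total = C(23,5) = 33649.
P = 1568/33649 = 224/4807 ≈ 0.0466.

224/4807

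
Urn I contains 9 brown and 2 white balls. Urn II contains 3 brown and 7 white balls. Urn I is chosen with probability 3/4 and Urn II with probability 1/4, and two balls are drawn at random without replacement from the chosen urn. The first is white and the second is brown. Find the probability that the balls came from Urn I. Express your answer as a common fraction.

P(E | Urn I) = 9/55; P(E | Urn II) = 7/30.
P(E) = 3/4·9/55 + 1/4·7/30 = 239/1320.
By Bayes' rule, P(Urn I | E) = 27/220 / 239/1320 = 162/239 ≈ 0.6778.

162/239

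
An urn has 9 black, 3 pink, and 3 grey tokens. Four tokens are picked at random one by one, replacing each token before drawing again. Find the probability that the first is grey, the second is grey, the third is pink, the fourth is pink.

1/625

Multiply the conditional probability of each draw in order, with replacement (the composition resets each draw).
P = (3/15) · (3/15) · (3/15) · (3/15) = 1/625 ≈ 0.0016.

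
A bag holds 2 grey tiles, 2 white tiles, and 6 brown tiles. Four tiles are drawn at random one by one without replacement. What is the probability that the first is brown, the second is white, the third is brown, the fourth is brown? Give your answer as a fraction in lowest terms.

1/21

Multiply the conditional probability of each draw in order, without replacement, so each draw removes one from its color and from the total.
P = (6/10) · (2/9) · (5/8) · (4/7) = 1/21 ≈ 0.0476.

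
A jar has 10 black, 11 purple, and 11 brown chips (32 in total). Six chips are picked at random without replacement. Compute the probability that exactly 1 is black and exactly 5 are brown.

Unordered draws without replacement: count favorable combinations over C(32,6).
Favorable = C(10,1) · C(11,0) · C(11,5) = 4620; total = C(32,6) = 906192.
P = 4620/906192 = 55/10788 ≈ 0.0051.

55/10788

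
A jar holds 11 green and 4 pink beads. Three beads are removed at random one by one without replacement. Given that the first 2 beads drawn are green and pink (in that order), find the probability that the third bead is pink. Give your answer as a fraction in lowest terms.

After removing 1 green, 1 pink, the jar has 3 pink out of 13 remaining.
P(third is pink | given) = 3/13 ≈ 0.2308.

3/13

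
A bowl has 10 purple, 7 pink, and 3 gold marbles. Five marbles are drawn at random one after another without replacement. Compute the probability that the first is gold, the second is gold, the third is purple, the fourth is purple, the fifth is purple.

Multiply the conditional probability of each draw in order, without replacement, so each draw removes one from its color and from the total.
P = (3/20) · (2/19) · (10/18) · (9/17) · (8/16) = 3/1292 ≈ 0.0023.

3/1292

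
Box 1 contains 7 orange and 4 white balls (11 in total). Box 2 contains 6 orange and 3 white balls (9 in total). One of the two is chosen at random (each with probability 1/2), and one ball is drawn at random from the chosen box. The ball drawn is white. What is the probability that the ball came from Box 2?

P(white | Box 1) = 4/11; P(white | Box 2) = 1/3.
P(white) = 1/2·4/11 + 1/2·1/3 = 23/66.
By Bayes' rule, P(Box 2 | white) = 1/6 / 23/66 = 11/23 ≈ 0.4783.

11/23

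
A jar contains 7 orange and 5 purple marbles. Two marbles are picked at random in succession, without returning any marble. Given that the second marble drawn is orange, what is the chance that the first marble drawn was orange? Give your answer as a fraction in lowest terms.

6/11

P(first=orange and the second marble drawn is orange) = (7/12)·(6/11) = 7/22.
P(the second marble drawn is orange) = Σ over first color = 7/22 + 35/132 = 7/12.
By Bayes, P(first=orange | the second marble drawn is orange) = 7/22 / 7/12 = 6/11 ≈ 0.5455.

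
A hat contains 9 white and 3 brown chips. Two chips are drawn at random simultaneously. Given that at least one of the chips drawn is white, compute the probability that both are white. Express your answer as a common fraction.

P(both white) = C(9,2)/C(12,2) = 6/11; P(at least one white) = 1 − C(3,2)/C(12,2) = 21/22.
Since 'both white' ⊆ 'at least one white', P(both | at least one) = 6/11 / 21/22 = 4/7 ≈ 0.5714.

4/7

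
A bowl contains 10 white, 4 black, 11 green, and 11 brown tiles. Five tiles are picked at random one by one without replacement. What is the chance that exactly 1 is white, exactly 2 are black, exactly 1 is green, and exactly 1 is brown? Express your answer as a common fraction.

55/2856

Unordered draws without replacement: count favorable combinations over C(36,5).
Favorable = C(10,1) · C(4,2) · C(11,1) · C(11,1) = 7260; total = C(36,5) = 376992.
P = 7260/376992 = 55/2856 ≈ 0.0193.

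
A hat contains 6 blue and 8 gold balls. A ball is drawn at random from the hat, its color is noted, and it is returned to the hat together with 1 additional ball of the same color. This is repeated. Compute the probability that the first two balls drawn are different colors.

Either gold then blue, or blue then gold; after the first draw the total is 15.
P = (8/14)·(6/15) + (6/14)·(8/15) = 16/35 ≈ 0.4571.

16/35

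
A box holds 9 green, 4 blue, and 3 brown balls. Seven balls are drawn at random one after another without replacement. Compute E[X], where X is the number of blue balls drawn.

7/4

By linearity of expectation, E[X] = Σ P(draw i is blue); by symmetry each draw (even without replacement) has P(blue) = 4/16.
E[X] = 7 · 4/16 = 7/4 ≈ 1.7500.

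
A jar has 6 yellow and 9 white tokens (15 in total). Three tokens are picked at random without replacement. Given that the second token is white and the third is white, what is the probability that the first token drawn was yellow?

P(first=yellow and the second token is white and the third is white) = (6/15)·(9/14)·(8/13) = 72/455.
P(E) = Σ over first color = 72/455 + 12/65 = 12/35.
By Bayes, P(first=yellow | E) = 72/455 / 12/35 = 6/13 ≈ 0.4615.

6/13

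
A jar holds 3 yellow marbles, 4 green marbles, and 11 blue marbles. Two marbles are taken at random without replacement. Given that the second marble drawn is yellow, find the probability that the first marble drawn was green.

4/17

P(first=green and the second marble drawn is yellow) = (4/18)·(3/17) = 2/51.
P(the second marble drawn is yellow) = Σ over first color = 1/51 + 2/51 + 11/102 = 1/6.
By Bayes, P(first=green | the second marble drawn is yellow) = 2/51 / 1/6 = 4/17 ≈ 0.2353.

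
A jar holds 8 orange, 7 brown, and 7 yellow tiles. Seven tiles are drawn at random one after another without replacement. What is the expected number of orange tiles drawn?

By linearity of expectation, E[X] = Σ P(draw i is orange); by symmetry each draw (even without replacement) has P(orange) = 8/22.
E[X] = 7 · 8/22 = 28/11 ≈ 2.5455.

28/11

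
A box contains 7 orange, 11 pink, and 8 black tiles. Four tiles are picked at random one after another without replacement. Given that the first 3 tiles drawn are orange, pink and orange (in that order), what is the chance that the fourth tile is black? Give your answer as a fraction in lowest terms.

After removing 2 orange, 1 pink, the box has 8 black out of 23 remaining.
P(fourth is black | given) = 8/23 ≈ 0.3478.

8/23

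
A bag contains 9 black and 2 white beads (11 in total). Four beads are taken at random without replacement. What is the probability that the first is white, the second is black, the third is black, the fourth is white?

Multiply the conditional probability of each draw in order, without replacement, so each draw removes one from its color and from the total.
P = (2/11) · (9/10) · (8/9) · (1/8) = 1/55 ≈ 0.0182.

1/55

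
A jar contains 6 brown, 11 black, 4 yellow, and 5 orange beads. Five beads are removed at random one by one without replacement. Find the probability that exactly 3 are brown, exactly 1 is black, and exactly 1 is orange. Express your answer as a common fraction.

Unordered draws without replacement: count favorable combinations over C(26,5).
Favorable = C(6,3) · C(11,1) · C(4,0) · C(5,1) = 1100; total = C(26,5) = 65780.
P = 1100/65780 = 5/299 ≈ 0.0167.

5/299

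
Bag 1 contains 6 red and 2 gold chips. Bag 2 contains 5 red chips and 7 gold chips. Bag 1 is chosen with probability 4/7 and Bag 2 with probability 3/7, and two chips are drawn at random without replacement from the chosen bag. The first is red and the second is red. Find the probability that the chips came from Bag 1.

P(E | Bag 1) = 15/28; P(E | Bag 2) = 5/33.
P(E) = 4/7·15/28 + 3/7·5/33 = 200/539.
By Bayes' rule, P(Bag 1 | E) = 15/49 / 200/539 = 33/40 ≈ 0.8250.

33/40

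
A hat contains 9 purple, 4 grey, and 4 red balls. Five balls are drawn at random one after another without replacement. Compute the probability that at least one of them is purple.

Use the complement: P(at least one purple) = 1 − P(no purple).
P(none) = C(8,5)/C(17,5) = 56/6188.
So P = 1 − 56/6188 = 219/221 ≈ 0.9910.

219/221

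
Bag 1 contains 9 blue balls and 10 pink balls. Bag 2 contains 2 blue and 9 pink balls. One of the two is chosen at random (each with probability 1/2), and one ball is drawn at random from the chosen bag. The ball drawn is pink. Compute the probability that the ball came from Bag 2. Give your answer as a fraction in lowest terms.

171/281

P(pink | Bag 1) = 10/19; P(pink | Bag 2) = 9/11.
P(pink) = 1/2·10/19 + 1/2·9/11 = 281/418.
By Bayes' rule, P(Bag 2 | pink) = 9/22 / 281/418 = 171/281 ≈ 0.6085.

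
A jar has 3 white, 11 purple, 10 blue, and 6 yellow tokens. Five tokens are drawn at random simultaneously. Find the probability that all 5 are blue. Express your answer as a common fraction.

Unordered draws without replacement: count favorable combinations over C(30,5).
Favorable = C(3,0) · C(11,0) · C(10,5) · C(6,0) = 252; total = C(30,5) = 142506.
P = 252/142506 = 2/1131 ≈ 0.0018.

2/1131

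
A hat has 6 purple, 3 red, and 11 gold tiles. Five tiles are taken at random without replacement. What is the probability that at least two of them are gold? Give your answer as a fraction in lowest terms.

583/646

Sum the hypergeometric tail for j = 2,…,5 gold tiles.
Favorable = C(11,2)·C(9,3) + C(11,3)·C(9,2) + C(11,4)·C(9,1) + C(11,5)·C(9,0) = 13992; total = C(20,5) = 15504.
P = 13992/15504 = 583/646 ≈ 0.9025.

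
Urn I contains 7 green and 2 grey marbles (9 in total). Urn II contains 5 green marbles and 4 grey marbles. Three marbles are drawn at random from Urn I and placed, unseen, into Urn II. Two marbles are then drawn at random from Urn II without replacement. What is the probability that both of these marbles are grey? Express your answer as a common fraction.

Condition on how many of the transferred marbles are grey (from Urn I: 2 grey of 9; then Urn II has 12 total).
  0 grey: C(2,0)C(7,3)/C(9,3) = 5/12; then P = C(4,2)/C(12,2) = 1/11
  1 grey: C(2,1)C(7,2)/C(9,3) = 1/2; then P = C(5,2)/C(12,2) = 5/33
  2 grey: C(2,2)C(7,1)/C(9,3) = 1/12; then P = C(6,2)/C(12,2) = 5/22
P(both grey) = 35/264 ≈ 0.1326.

35/264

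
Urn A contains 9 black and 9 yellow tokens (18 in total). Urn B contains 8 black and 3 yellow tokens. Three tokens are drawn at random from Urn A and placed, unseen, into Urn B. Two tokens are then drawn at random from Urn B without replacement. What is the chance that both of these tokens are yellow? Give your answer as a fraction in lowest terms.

Condition on how many of the transferred tokens are yellow (from Urn A: 9 yellow of 18; then Urn B has 14 total).
  0 yellow: C(9,0)C(9,3)/C(18,3) = 7/68; then P = C(3,2)/C(14,2) = 3/91
  1 yellow: C(9,1)C(9,2)/C(18,3) = 27/68; then P = C(4,2)/C(14,2) = 6/91
  2 yellow: C(9,2)C(9,1)/C(18,3) = 27/68; then P = C(5,2)/C(14,2) = 10/91
  3 yellow: C(9,3)C(9,0)/C(18,3) = 7/68; then P = C(6,2)/C(14,2) = 15/91
P(both yellow) = 279/3094 ≈ 0.0902.

279/3094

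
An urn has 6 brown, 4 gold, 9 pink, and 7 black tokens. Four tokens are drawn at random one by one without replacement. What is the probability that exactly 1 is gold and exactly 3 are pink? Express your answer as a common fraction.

Unordered draws without replacement: count favorable combinations over C(26,4).
Favorable = C(6,0) · C(4,1) · C(9,3) · C(7,0) = 336; total = C(26,4) = 14950.
P = 336/14950 = 168/7475 ≈ 0.0225.

168/7475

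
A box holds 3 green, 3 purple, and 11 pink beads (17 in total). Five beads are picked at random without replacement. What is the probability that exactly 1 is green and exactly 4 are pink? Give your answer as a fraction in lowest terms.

495/3094

Unordered draws without replacement: count favorable combinations over C(17,5).
Favorable = C(3,1) · C(3,0) · C(11,4) = 990; total = C(17,5) = 6188.
P = 990/6188 = 495/3094 ≈ 0.1600.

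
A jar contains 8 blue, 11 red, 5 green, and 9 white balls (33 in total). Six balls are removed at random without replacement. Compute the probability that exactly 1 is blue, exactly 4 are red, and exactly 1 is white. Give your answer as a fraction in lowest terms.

135/6293

Unordered draws without replacement: count favorable combinations over C(33,6).
Favorable = C(8,1) · C(11,4) · C(5,0) · C(9,1) = 23760; total = C(33,6) = 1107568.
P = 23760/1107568 = 135/6293 ≈ 0.0215.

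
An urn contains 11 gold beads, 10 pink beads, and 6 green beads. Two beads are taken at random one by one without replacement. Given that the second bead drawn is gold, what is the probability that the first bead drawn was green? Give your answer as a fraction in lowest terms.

3/13

P(first=green and the second bead drawn is gold) = (6/27)·(11/26) = 11/117.
P(the second bead drawn is gold) = Σ over first color = 55/351 + 55/351 + 11/117 = 11/27.
By Bayes, P(first=green | the second bead drawn is gold) = 11/117 / 11/27 = 3/13 ≈ 0.2308.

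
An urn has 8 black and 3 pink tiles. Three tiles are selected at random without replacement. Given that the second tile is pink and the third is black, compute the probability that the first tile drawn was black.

7/9

P(first=black and the second tile is pink and the third is black) = (8/11)·(3/10)·(7/9) = 28/165.
P(E) = Σ over first color = 28/165 + 8/165 = 12/55.
By Bayes, P(first=black | E) = 28/165 / 12/55 = 7/9 ≈ 0.7778.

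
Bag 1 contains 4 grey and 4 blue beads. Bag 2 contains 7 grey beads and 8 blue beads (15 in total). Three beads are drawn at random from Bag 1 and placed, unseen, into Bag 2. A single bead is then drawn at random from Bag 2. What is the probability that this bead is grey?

Condition on how many of the transferred beads are grey (from Bag 1: 4 grey of 8; then Bag 2 has 18 total).
  0 grey: C(4,0)C(4,3)/C(8,3) = 1/14; then P = 7/18
  1 grey: C(4,1)C(4,2)/C(8,3) = 3/7; then P = 8/18
  2 grey: C(4,2)C(4,1)/C(8,3) = 3/7; then P = 9/18
  3 grey: C(4,3)C(4,0)/C(8,3) = 1/14; then P = 10/18
P(grey from Bag 2) = 17/36 ≈ 0.4722.

17/36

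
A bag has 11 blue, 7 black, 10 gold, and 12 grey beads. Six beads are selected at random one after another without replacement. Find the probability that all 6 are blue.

11/91390

Unordered draws without replacement: count favorable combinations over C(40,6).
Favorable = C(11,6) · C(7,0) · C(10,0) · C(12,0) = 462; total = C(40,6) = 3838380.
P = 462/3838380 = 11/91390 ≈ 0.0001.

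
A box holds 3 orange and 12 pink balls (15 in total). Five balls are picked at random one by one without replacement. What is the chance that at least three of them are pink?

89/91

Sum the hypergeometric tail for j = 3,…,5 pink balls.
Favorable = C(12,3)·C(3,2) + C(12,4)·C(3,1) + C(12,5)·C(3,0) = 2937; total = C(15,5) = 3003.
P = 2937/3003 = 89/91 ≈ 0.9780.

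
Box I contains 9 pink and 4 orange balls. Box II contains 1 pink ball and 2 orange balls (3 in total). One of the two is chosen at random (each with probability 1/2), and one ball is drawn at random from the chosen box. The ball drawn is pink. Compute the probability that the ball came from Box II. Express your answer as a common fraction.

13/40

P(pink | Box I) = 9/13; P(pink | Box II) = 1/3.
P(pink) = 1/2·9/13 + 1/2·1/3 = 20/39.
By Bayes' rule, P(Box II | pink) = 1/6 / 20/39 = 13/40 ≈ 0.3250.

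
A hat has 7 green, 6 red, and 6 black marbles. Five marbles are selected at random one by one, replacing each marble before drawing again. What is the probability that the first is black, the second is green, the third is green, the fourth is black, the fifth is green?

12348/2476099

Multiply the conditional probability of each draw in order, with replacement (the composition resets each draw).
P = (6/19) · (7/19) · (7/19) · (6/19) · (7/19) = 12348/2476099 ≈ 0.0050.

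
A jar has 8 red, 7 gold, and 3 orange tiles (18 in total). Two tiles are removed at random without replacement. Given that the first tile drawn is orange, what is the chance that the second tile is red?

8/17

After removing 1 orange, the jar has 8 red out of 17 remaining.
P(second is red | given) = 8/17 ≈ 0.4706.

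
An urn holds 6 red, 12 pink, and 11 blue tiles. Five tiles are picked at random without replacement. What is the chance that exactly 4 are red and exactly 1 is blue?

Unordered draws without replacement: count favorable combinations over C(29,5).
Favorable = C(6,4) · C(12,0) · C(11,1) = 165; total = C(29,5) = 118755.
P = 165/118755 = 11/7917 ≈ 0.0014.

11/7917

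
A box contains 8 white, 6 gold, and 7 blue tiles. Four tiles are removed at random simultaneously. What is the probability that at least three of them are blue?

Sum the hypergeometric tail for j = 3,…,4 blue tiles.
Favorable = C(7,3)·C(14,1) + C(7,4)·C(14,0) = 525; total = C(21,4) = 5985.
P = 525/5985 = 5/57 ≈ 0.0877.

5/57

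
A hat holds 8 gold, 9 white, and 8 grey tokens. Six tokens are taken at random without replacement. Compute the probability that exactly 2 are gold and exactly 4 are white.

Unordered draws without replacement: count favorable combinations over C(25,6).
Favorable = C(8,2) · C(9,4) · C(8,0) = 3528; total = C(25,6) = 177100.
P = 3528/177100 = 126/6325 ≈ 0.0199.

126/6325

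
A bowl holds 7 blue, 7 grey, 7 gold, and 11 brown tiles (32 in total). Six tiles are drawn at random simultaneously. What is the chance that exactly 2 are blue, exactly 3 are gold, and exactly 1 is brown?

Unordered draws without replacement: count favorable combinations over C(32,6).
Favorable = C(7,2) · C(7,0) · C(7,3) · C(11,1) = 8085; total = C(32,6) = 906192.
P = 8085/906192 = 385/43152 ≈ 0.0089.

385/43152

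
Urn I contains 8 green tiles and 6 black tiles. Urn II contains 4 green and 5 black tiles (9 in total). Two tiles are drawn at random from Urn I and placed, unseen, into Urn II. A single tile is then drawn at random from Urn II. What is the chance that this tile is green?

36/77

Condition on how many of the transferred tiles are green (from Urn I: 8 green of 14; then Urn II has 11 total).
  0 green: C(8,0)C(6,2)/C(14,2) = 15/91; then P = 4/11
  1 green: C(8,1)C(6,1)/C(14,2) = 48/91; then P = 5/11
  2 green: C(8,2)C(6,0)/C(14,2) = 4/13; then P = 6/11
P(green from Urn II) = 36/77 ≈ 0.4675.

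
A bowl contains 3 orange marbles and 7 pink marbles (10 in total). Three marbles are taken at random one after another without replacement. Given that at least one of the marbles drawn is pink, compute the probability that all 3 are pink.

P(all 3 pink) = C(7,3)/C(10,3) = 7/24; P(at least one pink) = 1 − C(3,3)/C(10,3) = 119/120.
Since 'all 3 pink' ⊆ 'at least one pink', P(all 3 | at least one) = 7/24 / 119/120 = 5/17 ≈ 0.2941.

5/17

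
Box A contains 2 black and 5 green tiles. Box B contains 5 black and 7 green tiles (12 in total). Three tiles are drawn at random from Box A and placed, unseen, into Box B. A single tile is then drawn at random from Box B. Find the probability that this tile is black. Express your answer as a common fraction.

Condition on how many of the transferred tiles are black (from Box A: 2 black of 7; then Box B has 15 total).
  0 black: C(2,0)C(5,3)/C(7,3) = 2/7; then P = 5/15
  1 black: C(2,1)C(5,2)/C(7,3) = 4/7; then P = 6/15
  2 black: C(2,2)C(5,1)/C(7,3) = 1/7; then P = 7/15
P(black from Box B) = 41/105 ≈ 0.3905.

41/105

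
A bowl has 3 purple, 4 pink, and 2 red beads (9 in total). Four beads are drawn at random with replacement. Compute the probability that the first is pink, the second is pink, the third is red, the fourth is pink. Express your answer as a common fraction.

128/6561

Multiply the conditional probability of each draw in order, with replacement (the composition resets each draw).
P = (4/9) · (4/9) · (2/9) · (4/9) = 128/6561 ≈ 0.0195.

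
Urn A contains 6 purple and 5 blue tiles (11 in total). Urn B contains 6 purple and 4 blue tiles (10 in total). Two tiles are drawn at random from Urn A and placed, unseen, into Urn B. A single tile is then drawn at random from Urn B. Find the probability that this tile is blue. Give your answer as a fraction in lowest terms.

9/22

Condition on how many of the transferred tiles are blue (from Urn A: 5 blue of 11; then Urn B has 12 total).
  0 blue: C(5,0)C(6,2)/C(11,2) = 3/11; then P = 4/12
  1 blue: C(5,1)C(6,1)/C(11,2) = 6/11; then P = 5/12
  2 blue: C(5,2)C(6,0)/C(11,2) = 2/11; then P = 6/12
P(blue from Urn B) = 9/22 ≈ 0.4091.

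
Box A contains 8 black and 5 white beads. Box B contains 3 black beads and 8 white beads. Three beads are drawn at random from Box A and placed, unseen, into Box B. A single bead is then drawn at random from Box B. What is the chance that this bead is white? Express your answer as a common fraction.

Condition on how many of the transferred beads are white (from Box A: 5 white of 13; then Box B has 14 total).
  0 white: C(5,0)C(8,3)/C(13,3) = 28/143; then P = 8/14
  1 white: C(5,1)C(8,2)/C(13,3) = 70/143; then P = 9/14
  2 white: C(5,2)C(8,1)/C(13,3) = 40/143; then P = 10/14
  3 white: C(5,3)C(8,0)/C(13,3) = 5/143; then P = 11/14
P(white from Box B) = 17/26 ≈ 0.6538.

17/26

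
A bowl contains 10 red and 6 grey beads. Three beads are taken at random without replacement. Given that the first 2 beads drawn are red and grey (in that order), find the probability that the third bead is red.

After removing 1 red, 1 grey, the bowl has 9 red out of 14 remaining.
P(third is red | given) = 9/14 ≈ 0.6429.

9/14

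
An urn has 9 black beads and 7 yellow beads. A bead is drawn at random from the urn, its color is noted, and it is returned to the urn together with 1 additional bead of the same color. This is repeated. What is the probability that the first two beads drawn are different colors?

Either black then yellow, or yellow then black; after the first draw the total is 17.
P = (9/16)·(7/17) + (7/16)·(9/17) = 63/136 ≈ 0.4632.

63/136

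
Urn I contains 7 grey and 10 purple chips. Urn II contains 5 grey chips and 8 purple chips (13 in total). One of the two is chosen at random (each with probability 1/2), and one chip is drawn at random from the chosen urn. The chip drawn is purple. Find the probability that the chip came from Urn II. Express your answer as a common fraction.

68/133

P(purple | Urn I) = 10/17; P(purple | Urn II) = 8/13.
P(purple) = 1/2·10/17 + 1/2·8/13 = 133/221.
By Bayes' rule, P(Urn II | purple) = 4/13 / 133/221 = 68/133 ≈ 0.5113.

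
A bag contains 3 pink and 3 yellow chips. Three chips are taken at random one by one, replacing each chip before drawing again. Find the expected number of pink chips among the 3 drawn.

3/2

By linearity of expectation, E[X] = Σ P(draw i is pink); each independent draw has P(pink) = 3/6.
E[X] = 3 · 3/6 = 3/2 ≈ 1.5000.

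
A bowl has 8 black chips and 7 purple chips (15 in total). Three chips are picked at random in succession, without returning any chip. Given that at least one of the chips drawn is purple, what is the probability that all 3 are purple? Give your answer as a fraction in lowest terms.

5/57

P(all 3 purple) = C(7,3)/C(15,3) = 1/13; P(at least one purple) = 1 − C(8,3)/C(15,3) = 57/65.
Since 'all 3 purple' ⊆ 'at least one purple', P(all 3 | at least one) = 1/13 / 57/65 = 5/57 ≈ 0.0877.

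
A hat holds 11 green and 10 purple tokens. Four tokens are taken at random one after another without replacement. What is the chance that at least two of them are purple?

Sum the hypergeometric tail for j = 2,…,4 purple tokens.
Favorable = C(10,2)·C(11,2) + C(10,3)·C(11,1) + C(10,4)·C(11,0) = 4005; total = C(21,4) = 5985.
P = 4005/5985 = 89/133 ≈ 0.6692.

89/133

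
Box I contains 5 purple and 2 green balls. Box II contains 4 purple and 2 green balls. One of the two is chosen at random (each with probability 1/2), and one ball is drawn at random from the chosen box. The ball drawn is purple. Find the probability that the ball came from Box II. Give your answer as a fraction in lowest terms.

P(purple | Box I) = 5/7; P(purple | Box II) = 2/3.
P(purple) = 1/2·5/7 + 1/2·2/3 = 29/42.
By Bayes' rule, P(Box II | purple) = 1/3 / 29/42 = 14/29 ≈ 0.4828.

14/29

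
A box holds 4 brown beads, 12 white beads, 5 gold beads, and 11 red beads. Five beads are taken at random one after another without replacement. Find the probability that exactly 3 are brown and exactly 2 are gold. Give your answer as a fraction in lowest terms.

5/25172

Unordered draws without replacement: count favorable combinations over C(32,5).
Favorable = C(4,3) · C(12,0) · C(5,2) · C(11,0) = 40; total = C(32,5) = 201376.
P = 40/201376 = 5/25172 ≈ 0.0002.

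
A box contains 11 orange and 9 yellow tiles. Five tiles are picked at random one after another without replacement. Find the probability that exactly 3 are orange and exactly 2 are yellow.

Unordered draws without replacement: count favorable combinations over C(20,5).
Favorable = C(11,3) · C(9,2) = 5940; total = C(20,5) = 15504.
P = 5940/15504 = 495/1292 ≈ 0.3831.

495/1292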